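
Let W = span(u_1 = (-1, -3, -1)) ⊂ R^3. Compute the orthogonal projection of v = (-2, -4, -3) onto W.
proj_W(v) = (-17/11, -51/11, -17/11)

Set up U = [u_1 | ... | u_1] ∈ R^(3×1). The projector onto W = col(U) is P = U (U^T U)^(-1) U^T.
Compute U^T U =
  [11],
and U^T v = (17).
Solve U^T U · c = U^T v for the coefficients: c = (17/11). The projection is proj_W(v) = U c.
Check: (v - proj_W(v)) · u_1 = 0  (should be 0).
Result: proj_W(v) = (-17/11, -51/11, -17/11).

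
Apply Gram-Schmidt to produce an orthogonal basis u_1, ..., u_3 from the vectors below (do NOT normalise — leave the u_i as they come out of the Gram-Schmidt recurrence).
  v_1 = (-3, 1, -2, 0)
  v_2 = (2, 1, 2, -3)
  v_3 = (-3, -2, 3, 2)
Orthogonal basis:
  u_1 = (-3, 1, -2, 0)
  u_2 = (1/14, 23/14, 5/7, -3)
  u_3 = (-469/171, -185/171, 611/171, 11/57)

Apply the Gram-Schmidt recurrence
  u_1 = v_1
  u_i = v_i − Σ_{j<i} ((v_i · u_j) / (u_j · u_j)) · u_j.

Step by step this gives:
  u_1 = (-3, 1, -2, 0)
  u_2 = (1/14, 23/14, 5/7, -3)
  u_3 = (-469/171, -185/171, 611/171, 11/57)

Orthogonality check:
  u_2 · u_1 = 0 (should be 0)
  u_3 · u_1 = 0 (should be 0)
  u_3 · u_2 = 0 (should be 0)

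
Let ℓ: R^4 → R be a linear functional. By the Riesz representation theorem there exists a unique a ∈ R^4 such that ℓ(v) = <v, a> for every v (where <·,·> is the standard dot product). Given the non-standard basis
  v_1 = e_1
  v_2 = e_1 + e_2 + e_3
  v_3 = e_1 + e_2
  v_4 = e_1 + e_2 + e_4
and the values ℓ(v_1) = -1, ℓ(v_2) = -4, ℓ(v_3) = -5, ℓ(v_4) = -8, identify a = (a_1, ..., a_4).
a = (-1, -4, 1, -3)

Write a = (a_1, ..., a_4) in the standard basis. For each basis vector v_i, ℓ(v_i) = <v_i, a> is a linear equation in the a_j's. Collect the n equations into a matrix system V a = ℓ, where row i of V is v_i (expressed in the standard basis). Since V is invertible (lower-triangular with 1s on the diagonal, up to permutation), solve by back-substitution:
  V =
[[1, 0, 0, 0],
 [1, 1, 1, 0],
 [1, 1, 0, 0],
 [1, 1, 0, 1]]
  V a = (-1, -4, -5, -8)
Solving gives a = (-1, -4, 1, -3).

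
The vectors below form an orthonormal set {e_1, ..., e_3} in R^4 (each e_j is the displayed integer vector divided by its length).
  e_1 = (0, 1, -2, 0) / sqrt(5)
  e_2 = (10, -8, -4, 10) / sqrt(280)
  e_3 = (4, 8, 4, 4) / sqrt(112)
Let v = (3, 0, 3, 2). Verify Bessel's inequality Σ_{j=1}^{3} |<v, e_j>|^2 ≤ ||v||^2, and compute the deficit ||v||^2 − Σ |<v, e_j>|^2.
Σ |<v, e_j>|^2 = 43/2; ||v||^2 = 22; deficit = 1/2

Write each e_j = u_j / sqrt(<u_j, u_j>) where u_j is the displayed integer vector. Then <v, e_j> = <v, u_j> / sqrt(<u_j, u_j>), so |<v, e_j>|^2 = <v, u_j>^2 / <u_j, u_j>.
Coefficients: <v, e_1> = -6/sqrt(5), <v, e_2> = 38/sqrt(280), <v, e_3> = 32/sqrt(112).
Square and sum: Σ |<v, e_j>|^2 = 43/2.
Compute ||v||^2 = v·v = 22.
Deficit = 22 − 43/2 = 1/2 ≥ 0, confirming Bessel's inequality. (The deficit equals ||v − Σ <v,e_j> e_j||^2, the squared distance from v to span{e_j}.)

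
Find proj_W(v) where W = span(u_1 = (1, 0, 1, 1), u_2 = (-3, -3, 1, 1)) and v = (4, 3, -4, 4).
proj_W(v) = (4, 3, 0, 0)

Set up U = [u_1 | ... | u_2] ∈ R^(4×2). The projector onto W = col(U) is P = U (U^T U)^(-1) U^T.
Compute U^T U =
  [3, -1]
  [-1, 20],
and U^T v = (4, -21).
Solve U^T U · c = U^T v for the coefficients: c = (1, -1). The projection is proj_W(v) = U c.
Check: (v - proj_W(v)) · u_1 = 0  (should be 0).
Check: (v - proj_W(v)) · u_2 = 0  (should be 0).
Result: proj_W(v) = (4, 3, 0, 0).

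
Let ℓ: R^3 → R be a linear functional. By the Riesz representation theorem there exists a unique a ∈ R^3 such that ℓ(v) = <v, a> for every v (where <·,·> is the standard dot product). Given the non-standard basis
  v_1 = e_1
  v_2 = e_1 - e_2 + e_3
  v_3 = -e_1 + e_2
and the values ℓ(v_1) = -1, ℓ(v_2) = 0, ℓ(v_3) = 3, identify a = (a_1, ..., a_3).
a = (-1, 2, 3)

Write a = (a_1, ..., a_3) in the standard basis. For each basis vector v_i, ℓ(v_i) = <v_i, a> is a linear equation in the a_j's. Collect the n equations into a matrix system V a = ℓ, where row i of V is v_i (expressed in the standard basis). Since V is invertible (lower-triangular with 1s on the diagonal, up to permutation), solve by back-substitution:
  V =
[[1, 0, 0],
 [1, -1, 1],
 [-1, 1, 0]]
  V a = (-1, 0, 3)
Solving gives a = (-1, 2, 3).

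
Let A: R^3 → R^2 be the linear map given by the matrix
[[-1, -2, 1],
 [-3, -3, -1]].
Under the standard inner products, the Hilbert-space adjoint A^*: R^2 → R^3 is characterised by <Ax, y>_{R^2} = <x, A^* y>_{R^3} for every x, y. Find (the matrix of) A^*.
A^* = A^T =
[[-1, -3],
 [-2, -3],
 [1, -1]]

For real matrices with standard dot products, the defining identity <Ax, y> = <x, A^* y> gives (Ax)^T y = x^T (A^*) y, i.e. x^T A^T y = x^T (A^*) y. Since this holds for all x, y, we must have A^* = A^T. Therefore
A^* =
[[-1, -3],
 [-2, -3],
 [1, -1]].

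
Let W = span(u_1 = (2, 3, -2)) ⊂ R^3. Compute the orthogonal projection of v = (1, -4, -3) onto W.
proj_W(v) = (-8/17, -12/17, 8/17)

Set up U = [u_1 | ... | u_1] ∈ R^(3×1). The projector onto W = col(U) is P = U (U^T U)^(-1) U^T.
Compute U^T U =
  [17],
and U^T v = (-4).
Solve U^T U · c = U^T v for the coefficients: c = (-4/17). The projection is proj_W(v) = U c.
Check: (v - proj_W(v)) · u_1 = 0  (should be 0).
Result: proj_W(v) = (-8/17, -12/17, 8/17).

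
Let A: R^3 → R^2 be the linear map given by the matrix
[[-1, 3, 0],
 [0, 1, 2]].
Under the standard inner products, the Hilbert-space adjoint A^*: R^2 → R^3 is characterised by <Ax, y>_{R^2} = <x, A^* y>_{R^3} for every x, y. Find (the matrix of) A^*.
A^* = A^T =
[[-1, 0],
 [3, 1],
 [0, 2]]

For real matrices with standard dot products, the defining identity <Ax, y> = <x, A^* y> gives (Ax)^T y = x^T (A^*) y, i.e. x^T A^T y = x^T (A^*) y. Since this holds for all x, y, we must have A^* = A^T. Therefore
A^* =
[[-1, 0],
 [3, 1],
 [0, 2]].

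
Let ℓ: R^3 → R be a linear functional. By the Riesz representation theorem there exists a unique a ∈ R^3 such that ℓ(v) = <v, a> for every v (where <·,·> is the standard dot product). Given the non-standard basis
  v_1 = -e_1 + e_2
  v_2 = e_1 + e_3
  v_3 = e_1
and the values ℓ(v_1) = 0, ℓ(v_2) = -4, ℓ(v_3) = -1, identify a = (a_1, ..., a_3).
a = (-1, -1, -3)

Write a = (a_1, ..., a_3) in the standard basis. For each basis vector v_i, ℓ(v_i) = <v_i, a> is a linear equation in the a_j's. Collect the n equations into a matrix system V a = ℓ, where row i of V is v_i (expressed in the standard basis). Since V is invertible (lower-triangular with 1s on the diagonal, up to permutation), solve by back-substitution:
  V =
[[-1, 1, 0],
 [1, 0, 1],
 [1, 0, 0]]
  V a = (0, -4, -1)
Solving gives a = (-1, -1, -3).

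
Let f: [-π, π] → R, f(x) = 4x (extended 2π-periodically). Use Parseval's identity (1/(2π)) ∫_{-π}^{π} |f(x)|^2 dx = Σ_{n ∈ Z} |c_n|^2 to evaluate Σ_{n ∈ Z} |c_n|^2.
Σ |c_n|^2 = 16π^2/3

Expand and integrate term by term over [-π, π]:
  ∫ (4x)^2 dx = 16·(2π^3/3); ∫ 2·4·(0)·x dx = 0 (odd integrand); ∫ 0^2 dx = 0·2π.
So (1/(2π)) ∫_{-π}^{π} (4x)^2 dx = 16π^2/3 + 0 = 16π^2/3.
Parseval ⇒ Σ |c_n|^2 = 16π^2/3.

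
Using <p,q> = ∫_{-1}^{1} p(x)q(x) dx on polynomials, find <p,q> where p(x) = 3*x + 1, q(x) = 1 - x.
<p,q> = 0

Expand the product: p(x)·q(x) = -3*x^2 + 2*x + 1.
∫_{-1}^{1} of each monomial x^k gives [2/(k+1) if k even, 0 if k odd]. Integrating term-by-term (or equivalently evaluating the antiderivative F(x) = -x^3 + x^2 + x at the endpoints):
  F(1) − F(−1) = 1 − (1) = 0.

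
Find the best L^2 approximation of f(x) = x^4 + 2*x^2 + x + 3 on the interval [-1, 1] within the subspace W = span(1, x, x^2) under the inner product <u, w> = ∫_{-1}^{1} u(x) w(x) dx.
g(x) = 20*x^2/7 + x + 102/35

The best approximation g ∈ W is the orthogonal projection of f onto W. Writing g = a_0 + a_1 x + a_2 x^2, the coefficients solve the normal equations G · a = b where
  G_{ij} = <φ_i, φ_j> and b_i = <f, φ_i>, with φ_0 = 1, φ_1 = x, φ_2 = x^2.
G =
  [2, 0, 2/3]
  [0, 2/3, 0]
  [2/3, 0, 2/5],
b = (116/15, 2/3, 108/35).
Solving gives a_0 = 102/35, a_1 = 1, a_2 = 20/7, so
  g(x) = 20*x^2/7 + x + 102/35.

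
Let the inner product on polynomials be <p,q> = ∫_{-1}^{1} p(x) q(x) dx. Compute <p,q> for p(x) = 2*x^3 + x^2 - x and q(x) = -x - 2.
<p,q> = -22/15

Expand the product: p(x)·q(x) = -2*x^4 - 5*x^3 - x^2 + 2*x.
∫_{-1}^{1} of each monomial x^k gives [2/(k+1) if k even, 0 if k odd]. Integrating term-by-term (or equivalently evaluating the antiderivative F(x) = -2*x^5/5 - 5*x^4/4 - x^3/3 + x^2 at the endpoints):
  F(1) − F(−1) = -59/60 − (29/60) = -22/15.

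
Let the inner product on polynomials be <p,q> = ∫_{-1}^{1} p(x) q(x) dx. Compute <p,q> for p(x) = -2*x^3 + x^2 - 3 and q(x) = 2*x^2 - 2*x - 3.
<p,q> = 72/5

Expand the product: p(x)·q(x) = -4*x^5 + 6*x^4 + 4*x^3 - 9*x^2 + 6*x + 9.
∫_{-1}^{1} of each monomial x^k gives [2/(k+1) if k even, 0 if k odd]. Integrating term-by-term (or equivalently evaluating the antiderivative F(x) = -2*x^6/3 + 6*x^5/5 + x^4 - 3*x^3 + 3*x^2 + 9*x at the endpoints):
  F(1) − F(−1) = 158/15 − (-58/15) = 72/5.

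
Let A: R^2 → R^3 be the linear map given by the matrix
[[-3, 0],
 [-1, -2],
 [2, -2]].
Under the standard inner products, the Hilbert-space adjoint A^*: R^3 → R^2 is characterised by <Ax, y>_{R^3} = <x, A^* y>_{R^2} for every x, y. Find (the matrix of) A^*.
A^* = A^T =
[[-3, -1, 2],
 [0, -2, -2]]

For real matrices with standard dot products, the defining identity <Ax, y> = <x, A^* y> gives (Ax)^T y = x^T (A^*) y, i.e. x^T A^T y = x^T (A^*) y. Since this holds for all x, y, we must have A^* = A^T. Therefore
A^* =
[[-3, -1, 2],
 [0, -2, -2]].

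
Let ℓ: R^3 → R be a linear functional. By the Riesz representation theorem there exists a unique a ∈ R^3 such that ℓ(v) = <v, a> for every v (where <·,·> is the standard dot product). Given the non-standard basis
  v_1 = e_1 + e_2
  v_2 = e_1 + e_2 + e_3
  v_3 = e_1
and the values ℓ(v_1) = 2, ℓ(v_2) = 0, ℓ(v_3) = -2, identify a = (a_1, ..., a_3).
a = (-2, 4, -2)

Write a = (a_1, ..., a_3) in the standard basis. For each basis vector v_i, ℓ(v_i) = <v_i, a> is a linear equation in the a_j's. Collect the n equations into a matrix system V a = ℓ, where row i of V is v_i (expressed in the standard basis). Since V is invertible (lower-triangular with 1s on the diagonal, up to permutation), solve by back-substitution:
  V =
[[1, 1, 0],
 [1, 1, 1],
 [1, 0, 0]]
  V a = (2, 0, -2)
Solving gives a = (-2, 4, -2).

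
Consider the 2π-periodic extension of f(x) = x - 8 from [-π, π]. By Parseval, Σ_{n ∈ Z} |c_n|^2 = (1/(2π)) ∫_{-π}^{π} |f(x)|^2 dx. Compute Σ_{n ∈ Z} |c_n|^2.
Σ |c_n|^2 = π^2/3 + 64

Expand and integrate term by term over [-π, π]:
  ∫ (x)^2 dx = 1·(2π^3/3); ∫ 2·1·(-8)·x dx = 0 (odd integrand); ∫ (-8)^2 dx = 64·2π.
So (1/(2π)) ∫_{-π}^{π} (x - 8)^2 dx = 1π^2/3 + 64 = π^2/3 + 64.
Parseval ⇒ Σ |c_n|^2 = π^2/3 + 64.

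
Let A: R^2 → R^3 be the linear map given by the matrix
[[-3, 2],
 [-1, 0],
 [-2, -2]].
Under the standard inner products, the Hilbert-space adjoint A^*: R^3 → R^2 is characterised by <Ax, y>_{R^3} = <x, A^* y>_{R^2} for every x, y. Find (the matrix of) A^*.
A^* = A^T =
[[-3, -1, -2],
 [2, 0, -2]]

For real matrices with standard dot products, the defining identity <Ax, y> = <x, A^* y> gives (Ax)^T y = x^T (A^*) y, i.e. x^T A^T y = x^T (A^*) y. Since this holds for all x, y, we must have A^* = A^T. Therefore
A^* =
[[-3, -1, -2],
 [2, 0, -2]].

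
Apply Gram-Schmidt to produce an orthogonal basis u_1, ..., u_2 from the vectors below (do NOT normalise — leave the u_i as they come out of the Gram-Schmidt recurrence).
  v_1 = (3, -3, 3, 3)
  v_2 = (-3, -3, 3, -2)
Orthogonal basis:
  u_1 = (3, -3, 3, 3)
  u_2 = (-13/4, -11/4, 11/4, -9/4)

Apply the Gram-Schmidt recurrence
  u_1 = v_1
  u_i = v_i − Σ_{j<i} ((v_i · u_j) / (u_j · u_j)) · u_j.

Step by step this gives:
  u_1 = (3, -3, 3, 3)
  u_2 = (-13/4, -11/4, 11/4, -9/4)

Orthogonality check:
  u_2 · u_1 = 0 (should be 0)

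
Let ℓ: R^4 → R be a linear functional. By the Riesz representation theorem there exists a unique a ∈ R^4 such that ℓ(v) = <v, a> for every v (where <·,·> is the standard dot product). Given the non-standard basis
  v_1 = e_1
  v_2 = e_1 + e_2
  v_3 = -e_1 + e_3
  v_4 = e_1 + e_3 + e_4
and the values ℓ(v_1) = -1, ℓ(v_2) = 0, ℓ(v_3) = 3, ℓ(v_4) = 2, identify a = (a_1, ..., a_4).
a = (-1, 1, 2, 1)

Write a = (a_1, ..., a_4) in the standard basis. For each basis vector v_i, ℓ(v_i) = <v_i, a> is a linear equation in the a_j's. Collect the n equations into a matrix system V a = ℓ, where row i of V is v_i (expressed in the standard basis). Since V is invertible (lower-triangular with 1s on the diagonal, up to permutation), solve by back-substitution:
  V =
[[1, 0, 0, 0],
 [1, 1, 0, 0],
 [-1, 0, 1, 0],
 [1, 0, 1, 1]]
  V a = (-1, 0, 3, 2)
Solving gives a = (-1, 1, 2, 1).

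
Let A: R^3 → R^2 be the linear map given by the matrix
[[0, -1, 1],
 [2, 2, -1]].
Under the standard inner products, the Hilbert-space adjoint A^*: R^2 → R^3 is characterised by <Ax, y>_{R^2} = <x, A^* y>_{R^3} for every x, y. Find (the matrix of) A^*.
A^* = A^T =
[[0, 2],
 [-1, 2],
 [1, -1]]

For real matrices with standard dot products, the defining identity <Ax, y> = <x, A^* y> gives (Ax)^T y = x^T (A^*) y, i.e. x^T A^T y = x^T (A^*) y. Since this holds for all x, y, we must have A^* = A^T. Therefore
A^* =
[[0, 2],
 [-1, 2],
 [1, -1]].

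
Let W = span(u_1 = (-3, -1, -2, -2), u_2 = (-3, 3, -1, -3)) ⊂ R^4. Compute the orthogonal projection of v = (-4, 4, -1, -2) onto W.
proj_W(v) = (-240/77, 282/77, -139/154, -501/154)

Set up U = [u_1 | ... | u_2] ∈ R^(4×2). The projector onto W = col(U) is P = U (U^T U)^(-1) U^T.
Compute U^T U =
  [18, 14]
  [14, 28],
and U^T v = (14, 31).
Solve U^T U · c = U^T v for the coefficients: c = (-3/22, 181/154). The projection is proj_W(v) = U c.
Check: (v - proj_W(v)) · u_1 = 0  (should be 0).
Check: (v - proj_W(v)) · u_2 = 0  (should be 0).
Result: proj_W(v) = (-240/77, 282/77, -139/154, -501/154).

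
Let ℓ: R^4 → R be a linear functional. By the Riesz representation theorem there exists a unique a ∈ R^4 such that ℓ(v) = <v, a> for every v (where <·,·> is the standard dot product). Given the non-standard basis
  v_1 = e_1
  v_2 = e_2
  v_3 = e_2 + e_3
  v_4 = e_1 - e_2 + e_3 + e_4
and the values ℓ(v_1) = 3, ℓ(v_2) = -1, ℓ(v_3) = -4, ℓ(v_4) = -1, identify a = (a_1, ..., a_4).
a = (3, -1, -3, -2)

Write a = (a_1, ..., a_4) in the standard basis. For each basis vector v_i, ℓ(v_i) = <v_i, a> is a linear equation in the a_j's. Collect the n equations into a matrix system V a = ℓ, where row i of V is v_i (expressed in the standard basis). Since V is invertible (lower-triangular with 1s on the diagonal, up to permutation), solve by back-substitution:
  V =
[[1, 0, 0, 0],
 [0, 1, 0, 0],
 [0, 1, 1, 0],
 [1, -1, 1, 1]]
  V a = (3, -1, -4, -1)
Solving gives a = (3, -1, -3, -2).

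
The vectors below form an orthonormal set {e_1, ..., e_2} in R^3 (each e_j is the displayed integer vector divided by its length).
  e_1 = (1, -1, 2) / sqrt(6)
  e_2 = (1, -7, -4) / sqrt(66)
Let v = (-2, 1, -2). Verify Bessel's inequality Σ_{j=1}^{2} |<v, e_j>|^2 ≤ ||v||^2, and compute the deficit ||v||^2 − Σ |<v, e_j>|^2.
Σ |<v, e_j>|^2 = 90/11; ||v||^2 = 9; deficit = 9/11

Write each e_j = u_j / sqrt(<u_j, u_j>) where u_j is the displayed integer vector. Then <v, e_j> = <v, u_j> / sqrt(<u_j, u_j>), so |<v, e_j>|^2 = <v, u_j>^2 / <u_j, u_j>.
Coefficients: <v, e_1> = -7/sqrt(6), <v, e_2> = -1/sqrt(66).
Square and sum: Σ |<v, e_j>|^2 = 90/11.
Compute ||v||^2 = v·v = 9.
Deficit = 9 − 90/11 = 9/11 ≥ 0, confirming Bessel's inequality. (The deficit equals ||v − Σ <v,e_j> e_j||^2, the squared distance from v to span{e_j}.)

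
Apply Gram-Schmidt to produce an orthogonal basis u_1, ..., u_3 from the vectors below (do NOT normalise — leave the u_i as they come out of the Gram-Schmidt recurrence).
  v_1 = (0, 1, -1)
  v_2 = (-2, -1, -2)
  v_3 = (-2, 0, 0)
Orthogonal basis:
  u_1 = (0, 1, -1)
  u_2 = (-2, -3/2, -3/2)
  u_3 = (-18/17, 12/17, 12/17)

Apply the Gram-Schmidt recurrence
  u_1 = v_1
  u_i = v_i − Σ_{j<i} ((v_i · u_j) / (u_j · u_j)) · u_j.

Step by step this gives:
  u_1 = (0, 1, -1)
  u_2 = (-2, -3/2, -3/2)
  u_3 = (-18/17, 12/17, 12/17)

Orthogonality check:
  u_2 · u_1 = 0 (should be 0)
  u_3 · u_1 = 0 (should be 0)
  u_3 · u_2 = 0 (should be 0)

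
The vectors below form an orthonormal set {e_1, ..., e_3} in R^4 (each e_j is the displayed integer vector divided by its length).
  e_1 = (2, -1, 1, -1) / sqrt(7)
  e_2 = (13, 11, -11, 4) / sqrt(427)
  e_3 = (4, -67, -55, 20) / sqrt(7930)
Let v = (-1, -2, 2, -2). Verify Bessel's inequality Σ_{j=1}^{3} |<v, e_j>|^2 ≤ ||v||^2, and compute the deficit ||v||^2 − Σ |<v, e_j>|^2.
Σ |<v, e_j>|^2 = 159/13; ||v||^2 = 13; deficit = 10/13

Write each e_j = u_j / sqrt(<u_j, u_j>) where u_j is the displayed integer vector. Then <v, e_j> = <v, u_j> / sqrt(<u_j, u_j>), so |<v, e_j>|^2 = <v, u_j>^2 / <u_j, u_j>.
Coefficients: <v, e_1> = 4/sqrt(7), <v, e_2> = -65/sqrt(427), <v, e_3> = -20/sqrt(7930).
Square and sum: Σ |<v, e_j>|^2 = 159/13.
Compute ||v||^2 = v·v = 13.
Deficit = 13 − 159/13 = 10/13 ≥ 0, confirming Bessel's inequality. (The deficit equals ||v − Σ <v,e_j> e_j||^2, the squared distance from v to span{e_j}.)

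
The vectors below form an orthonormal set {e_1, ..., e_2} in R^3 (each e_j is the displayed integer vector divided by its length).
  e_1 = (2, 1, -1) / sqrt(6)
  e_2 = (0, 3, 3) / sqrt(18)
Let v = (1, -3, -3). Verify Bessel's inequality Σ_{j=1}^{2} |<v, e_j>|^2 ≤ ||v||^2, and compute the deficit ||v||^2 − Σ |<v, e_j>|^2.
Σ |<v, e_j>|^2 = 56/3; ||v||^2 = 19; deficit = 1/3

Write each e_j = u_j / sqrt(<u_j, u_j>) where u_j is the displayed integer vector. Then <v, e_j> = <v, u_j> / sqrt(<u_j, u_j>), so |<v, e_j>|^2 = <v, u_j>^2 / <u_j, u_j>.
Coefficients: <v, e_1> = 2/sqrt(6), <v, e_2> = -18/sqrt(18).
Square and sum: Σ |<v, e_j>|^2 = 56/3.
Compute ||v||^2 = v·v = 19.
Deficit = 19 − 56/3 = 1/3 ≥ 0, confirming Bessel's inequality. (The deficit equals ||v − Σ <v,e_j> e_j||^2, the squared distance from v to span{e_j}.)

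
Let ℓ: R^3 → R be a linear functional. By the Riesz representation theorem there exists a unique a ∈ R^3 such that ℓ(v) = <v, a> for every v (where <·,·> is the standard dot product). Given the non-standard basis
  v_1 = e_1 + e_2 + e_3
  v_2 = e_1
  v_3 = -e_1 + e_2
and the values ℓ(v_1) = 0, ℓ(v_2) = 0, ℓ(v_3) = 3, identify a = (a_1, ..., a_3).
a = (0, 3, -3)

Write a = (a_1, ..., a_3) in the standard basis. For each basis vector v_i, ℓ(v_i) = <v_i, a> is a linear equation in the a_j's. Collect the n equations into a matrix system V a = ℓ, where row i of V is v_i (expressed in the standard basis). Since V is invertible (lower-triangular with 1s on the diagonal, up to permutation), solve by back-substitution:
  V =
[[1, 1, 1],
 [1, 0, 0],
 [-1, 1, 0]]
  V a = (0, 0, 3)
Solving gives a = (0, 3, -3).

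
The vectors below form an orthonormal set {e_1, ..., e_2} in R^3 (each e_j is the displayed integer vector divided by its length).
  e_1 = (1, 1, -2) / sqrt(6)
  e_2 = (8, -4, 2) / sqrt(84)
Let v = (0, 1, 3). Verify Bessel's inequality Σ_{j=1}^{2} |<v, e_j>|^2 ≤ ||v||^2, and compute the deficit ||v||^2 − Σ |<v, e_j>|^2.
Σ |<v, e_j>|^2 = 59/14; ||v||^2 = 10; deficit = 81/14

Write each e_j = u_j / sqrt(<u_j, u_j>) where u_j is the displayed integer vector. Then <v, e_j> = <v, u_j> / sqrt(<u_j, u_j>), so |<v, e_j>|^2 = <v, u_j>^2 / <u_j, u_j>.
Coefficients: <v, e_1> = -5/sqrt(6), <v, e_2> = 2/sqrt(84).
Square and sum: Σ |<v, e_j>|^2 = 59/14.
Compute ||v||^2 = v·v = 10.
Deficit = 10 − 59/14 = 81/14 ≥ 0, confirming Bessel's inequality. (The deficit equals ||v − Σ <v,e_j> e_j||^2, the squared distance from v to span{e_j}.)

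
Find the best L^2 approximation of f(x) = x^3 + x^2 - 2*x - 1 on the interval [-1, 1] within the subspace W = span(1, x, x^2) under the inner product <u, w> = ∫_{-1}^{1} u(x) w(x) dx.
g(x) = x^2 - 7*x/5 - 1

The best approximation g ∈ W is the orthogonal projection of f onto W. Writing g = a_0 + a_1 x + a_2 x^2, the coefficients solve the normal equations G · a = b where
  G_{ij} = <φ_i, φ_j> and b_i = <f, φ_i>, with φ_0 = 1, φ_1 = x, φ_2 = x^2.
G =
  [2, 0, 2/3]
  [0, 2/3, 0]
  [2/3, 0, 2/5],
b = (-4/3, -14/15, -4/15).
Solving gives a_0 = -1, a_1 = -7/5, a_2 = 1, so
  g(x) = x^2 - 7*x/5 - 1.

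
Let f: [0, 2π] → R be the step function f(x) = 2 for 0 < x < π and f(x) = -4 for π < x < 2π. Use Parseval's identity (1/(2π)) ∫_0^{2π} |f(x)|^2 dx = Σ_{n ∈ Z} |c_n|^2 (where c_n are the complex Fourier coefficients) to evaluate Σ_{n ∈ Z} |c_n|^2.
Σ |c_n|^2 = 10

Parseval equates the L^2 energy of f (normalised by 1/(2π)) with the ℓ^2 sum of its Fourier coefficients: (1/(2π)) ∫_0^{2π} |f|^2 = Σ |c_n|^2.
Compute the left side: (1/(2π)) [∫_0^π 2^2 dx + ∫_π^{2π} (-4)^2 dx] = (1/(2π)) · (4π + 16π) = (4 + 16)/2 = 10.
So Σ_{n ∈ Z} |c_n|^2 = 10.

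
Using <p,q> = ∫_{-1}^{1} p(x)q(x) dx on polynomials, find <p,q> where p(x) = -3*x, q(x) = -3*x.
<p,q> = 6

Expand the product: p(x)·q(x) = 9*x^2.
∫_{-1}^{1} of each monomial x^k gives [2/(k+1) if k even, 0 if k odd]. Integrating term-by-term (or equivalently evaluating the antiderivative F(x) = 3*x^3 at the endpoints):
  F(1) − F(−1) = 3 − (-3) = 6.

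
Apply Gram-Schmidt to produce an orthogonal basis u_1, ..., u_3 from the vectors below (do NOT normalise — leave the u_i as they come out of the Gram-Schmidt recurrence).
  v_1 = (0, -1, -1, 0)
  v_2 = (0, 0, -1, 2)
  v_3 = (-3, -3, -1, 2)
Orthogonal basis:
  u_1 = (0, -1, -1, 0)
  u_2 = (0, 1/2, -1/2, 2)
  u_3 = (-3, -4/3, 4/3, 2/3)

Apply the Gram-Schmidt recurrence
  u_1 = v_1
  u_i = v_i − Σ_{j<i} ((v_i · u_j) / (u_j · u_j)) · u_j.

Step by step this gives:
  u_1 = (0, -1, -1, 0)
  u_2 = (0, 1/2, -1/2, 2)
  u_3 = (-3, -4/3, 4/3, 2/3)

Orthogonality check:
  u_2 · u_1 = 0 (should be 0)
  u_3 · u_1 = 0 (should be 0)
  u_3 · u_2 = 0 (should be 0)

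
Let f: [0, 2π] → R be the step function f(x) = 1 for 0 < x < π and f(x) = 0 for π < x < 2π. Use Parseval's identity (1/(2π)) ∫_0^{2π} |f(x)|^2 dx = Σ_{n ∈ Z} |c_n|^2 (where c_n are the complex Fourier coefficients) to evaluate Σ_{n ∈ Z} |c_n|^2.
Σ |c_n|^2 = 1/2

Parseval equates the L^2 energy of f (normalised by 1/(2π)) with the ℓ^2 sum of its Fourier coefficients: (1/(2π)) ∫_0^{2π} |f|^2 = Σ |c_n|^2.
Compute the left side: (1/(2π)) [∫_0^π 1^2 dx + ∫_π^{2π} 0^2 dx] = (1/(2π)) · (1π + 0π) = (1 + 0)/2 = 1/2.
So Σ_{n ∈ Z} |c_n|^2 = 1/2.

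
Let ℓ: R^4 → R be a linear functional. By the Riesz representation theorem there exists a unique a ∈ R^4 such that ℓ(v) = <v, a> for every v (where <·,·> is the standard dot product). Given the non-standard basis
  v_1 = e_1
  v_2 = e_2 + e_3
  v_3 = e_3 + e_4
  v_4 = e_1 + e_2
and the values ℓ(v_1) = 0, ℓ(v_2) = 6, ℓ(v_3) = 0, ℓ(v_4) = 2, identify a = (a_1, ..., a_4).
a = (0, 2, 4, -4)

Write a = (a_1, ..., a_4) in the standard basis. For each basis vector v_i, ℓ(v_i) = <v_i, a> is a linear equation in the a_j's. Collect the n equations into a matrix system V a = ℓ, where row i of V is v_i (expressed in the standard basis). Since V is invertible (lower-triangular with 1s on the diagonal, up to permutation), solve by back-substitution:
  V =
[[1, 0, 0, 0],
 [0, 1, 1, 0],
 [0, 0, 1, 1],
 [1, 1, 0, 0]]
  V a = (0, 6, 0, 2)
Solving gives a = (0, 2, 4, -4).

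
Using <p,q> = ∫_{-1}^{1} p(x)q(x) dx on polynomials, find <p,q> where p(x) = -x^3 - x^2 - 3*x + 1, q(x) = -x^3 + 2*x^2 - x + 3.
<p,q> = 884/105

Expand the product: p(x)·q(x) = x^6 - x^5 + 2*x^4 - 9*x^3 + 2*x^2 - 10*x + 3.
∫_{-1}^{1} of each monomial x^k gives [2/(k+1) if k even, 0 if k odd]. Integrating term-by-term (or equivalently evaluating the antiderivative F(x) = x^7/7 - x^6/6 + 2*x^5/5 - 9*x^4/4 + 2*x^3/3 - 5*x^2 + 3*x at the endpoints):
  F(1) − F(−1) = -449/140 − (-4883/420) = 884/105.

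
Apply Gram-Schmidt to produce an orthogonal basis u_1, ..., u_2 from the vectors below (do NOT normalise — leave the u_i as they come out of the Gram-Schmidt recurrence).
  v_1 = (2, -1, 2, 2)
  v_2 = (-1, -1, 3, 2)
Orthogonal basis:
  u_1 = (2, -1, 2, 2)
  u_2 = (-31/13, -4/13, 21/13, 8/13)

Apply the Gram-Schmidt recurrence
  u_1 = v_1
  u_i = v_i − Σ_{j<i} ((v_i · u_j) / (u_j · u_j)) · u_j.

Step by step this gives:
  u_1 = (2, -1, 2, 2)
  u_2 = (-31/13, -4/13, 21/13, 8/13)

Orthogonality check:
  u_2 · u_1 = 0 (should be 0)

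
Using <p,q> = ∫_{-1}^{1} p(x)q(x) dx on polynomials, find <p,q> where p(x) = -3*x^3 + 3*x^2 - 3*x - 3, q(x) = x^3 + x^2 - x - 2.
<p,q> = 292/35

Expand the product: p(x)·q(x) = -3*x^6 + 3*x^4 - 3*x^3 - 6*x^2 + 9*x + 6.
∫_{-1}^{1} of each monomial x^k gives [2/(k+1) if k even, 0 if k odd]. Integrating term-by-term (or equivalently evaluating the antiderivative F(x) = -3*x^7/7 + 3*x^5/5 - 3*x^4/4 - 2*x^3 + 9*x^2/2 + 6*x at the endpoints):
  F(1) − F(−1) = 1109/140 − (-59/140) = 292/35.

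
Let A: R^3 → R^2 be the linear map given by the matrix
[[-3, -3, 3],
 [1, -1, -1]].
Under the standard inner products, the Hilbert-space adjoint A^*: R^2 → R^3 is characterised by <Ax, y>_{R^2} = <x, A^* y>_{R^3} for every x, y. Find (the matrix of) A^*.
A^* = A^T =
[[-3, 1],
 [-3, -1],
 [3, -1]]

For real matrices with standard dot products, the defining identity <Ax, y> = <x, A^* y> gives (Ax)^T y = x^T (A^*) y, i.e. x^T A^T y = x^T (A^*) y. Since this holds for all x, y, we must have A^* = A^T. Therefore
A^* =
[[-3, 1],
 [-3, -1],
 [3, -1]].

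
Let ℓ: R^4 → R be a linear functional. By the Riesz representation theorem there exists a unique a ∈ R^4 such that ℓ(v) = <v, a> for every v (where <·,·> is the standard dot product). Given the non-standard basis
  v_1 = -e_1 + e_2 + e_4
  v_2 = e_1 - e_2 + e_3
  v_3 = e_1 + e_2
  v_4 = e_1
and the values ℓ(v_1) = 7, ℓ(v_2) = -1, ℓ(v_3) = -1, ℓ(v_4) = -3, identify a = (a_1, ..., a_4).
a = (-3, 2, 4, 2)

Write a = (a_1, ..., a_4) in the standard basis. For each basis vector v_i, ℓ(v_i) = <v_i, a> is a linear equation in the a_j's. Collect the n equations into a matrix system V a = ℓ, where row i of V is v_i (expressed in the standard basis). Since V is invertible (lower-triangular with 1s on the diagonal, up to permutation), solve by back-substitution:
  V =
[[-1, 1, 0, 1],
 [1, -1, 1, 0],
 [1, 1, 0, 0],
 [1, 0, 0, 0]]
  V a = (7, -1, -1, -3)
Solving gives a = (-3, 2, 4, 2).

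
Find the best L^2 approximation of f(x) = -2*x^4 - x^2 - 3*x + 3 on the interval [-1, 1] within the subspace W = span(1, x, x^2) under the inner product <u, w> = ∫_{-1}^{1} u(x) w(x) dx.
g(x) = -19*x^2/7 - 3*x + 111/35

The best approximation g ∈ W is the orthogonal projection of f onto W. Writing g = a_0 + a_1 x + a_2 x^2, the coefficients solve the normal equations G · a = b where
  G_{ij} = <φ_i, φ_j> and b_i = <f, φ_i>, with φ_0 = 1, φ_1 = x, φ_2 = x^2.
G =
  [2, 0, 2/3]
  [0, 2/3, 0]
  [2/3, 0, 2/5],
b = (68/15, -2, 36/35).
Solving gives a_0 = 111/35, a_1 = -3, a_2 = -19/7, so
  g(x) = -19*x^2/7 - 3*x + 111/35.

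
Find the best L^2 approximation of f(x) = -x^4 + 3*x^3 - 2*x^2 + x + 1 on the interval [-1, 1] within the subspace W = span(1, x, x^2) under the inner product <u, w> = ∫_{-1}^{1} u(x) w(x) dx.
g(x) = -20*x^2/7 + 14*x/5 + 38/35

The best approximation g ∈ W is the orthogonal projection of f onto W. Writing g = a_0 + a_1 x + a_2 x^2, the coefficients solve the normal equations G · a = b where
  G_{ij} = <φ_i, φ_j> and b_i = <f, φ_i>, with φ_0 = 1, φ_1 = x, φ_2 = x^2.
G =
  [2, 0, 2/3]
  [0, 2/3, 0]
  [2/3, 0, 2/5],
b = (4/15, 28/15, -44/105).
Solving gives a_0 = 38/35, a_1 = 14/5, a_2 = -20/7, so
  g(x) = -20*x^2/7 + 14*x/5 + 38/35.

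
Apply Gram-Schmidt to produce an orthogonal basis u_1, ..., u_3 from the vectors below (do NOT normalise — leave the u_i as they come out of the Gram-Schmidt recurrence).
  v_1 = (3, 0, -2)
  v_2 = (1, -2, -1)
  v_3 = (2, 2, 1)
Orthogonal basis:
  u_1 = (3, 0, -2)
  u_2 = (-2/13, -2, -3/13)
  u_3 = (48/53, -12/53, 72/53)

Apply the Gram-Schmidt recurrence
  u_1 = v_1
  u_i = v_i − Σ_{j<i} ((v_i · u_j) / (u_j · u_j)) · u_j.

Step by step this gives:
  u_1 = (3, 0, -2)
  u_2 = (-2/13, -2, -3/13)
  u_3 = (48/53, -12/53, 72/53)

Orthogonality check:
  u_2 · u_1 = 0 (should be 0)
  u_3 · u_1 = 0 (should be 0)
  u_3 · u_2 = 0 (should be 0)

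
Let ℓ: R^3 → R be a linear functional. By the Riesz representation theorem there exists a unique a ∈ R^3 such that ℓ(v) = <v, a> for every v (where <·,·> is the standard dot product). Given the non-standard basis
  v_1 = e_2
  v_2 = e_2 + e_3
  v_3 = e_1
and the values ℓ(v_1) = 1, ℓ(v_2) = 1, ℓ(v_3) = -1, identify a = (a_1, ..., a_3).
a = (-1, 1, 0)

Write a = (a_1, ..., a_3) in the standard basis. For each basis vector v_i, ℓ(v_i) = <v_i, a> is a linear equation in the a_j's. Collect the n equations into a matrix system V a = ℓ, where row i of V is v_i (expressed in the standard basis). Since V is invertible (lower-triangular with 1s on the diagonal, up to permutation), solve by back-substitution:
  V =
[[0, 1, 0],
 [0, 1, 1],
 [1, 0, 0]]
  V a = (1, 1, -1)
Solving gives a = (-1, 1, 0).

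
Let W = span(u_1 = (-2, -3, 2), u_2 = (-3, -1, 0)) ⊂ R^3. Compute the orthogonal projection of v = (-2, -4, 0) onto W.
proj_W(v) = (-218/89, -236/89, 140/89)

Set up U = [u_1 | ... | u_2] ∈ R^(3×2). The projector onto W = col(U) is P = U (U^T U)^(-1) U^T.
Compute U^T U =
  [17, 9]
  [9, 10],
and U^T v = (16, 10).
Solve U^T U · c = U^T v for the coefficients: c = (70/89, 26/89). The projection is proj_W(v) = U c.
Check: (v - proj_W(v)) · u_1 = 0  (should be 0).
Check: (v - proj_W(v)) · u_2 = 0  (should be 0).
Result: proj_W(v) = (-218/89, -236/89, 140/89).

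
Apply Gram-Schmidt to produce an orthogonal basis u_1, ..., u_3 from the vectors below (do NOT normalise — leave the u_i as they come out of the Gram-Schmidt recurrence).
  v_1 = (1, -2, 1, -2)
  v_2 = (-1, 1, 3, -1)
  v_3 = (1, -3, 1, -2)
Orthogonal basis:
  u_1 = (1, -2, 1, -2)
  u_2 = (-6/5, 7/5, 14/5, -3/5)
  u_3 = (-10/29, -25/58, 4/29, 19/58)

Apply the Gram-Schmidt recurrence
  u_1 = v_1
  u_i = v_i − Σ_{j<i} ((v_i · u_j) / (u_j · u_j)) · u_j.

Step by step this gives:
  u_1 = (1, -2, 1, -2)
  u_2 = (-6/5, 7/5, 14/5, -3/5)
  u_3 = (-10/29, -25/58, 4/29, 19/58)

Orthogonality check:
  u_2 · u_1 = 0 (should be 0)
  u_3 · u_1 = 0 (should be 0)
  u_3 · u_2 = 0 (should be 0)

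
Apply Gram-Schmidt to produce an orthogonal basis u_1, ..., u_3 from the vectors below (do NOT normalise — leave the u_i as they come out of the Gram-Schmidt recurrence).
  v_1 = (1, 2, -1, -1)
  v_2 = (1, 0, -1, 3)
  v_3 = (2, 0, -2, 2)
Orthogonal basis:
  u_1 = (1, 2, -1, -1)
  u_2 = (8/7, 2/7, -8/7, 20/7)
  u_3 = (12/19, -16/19, -12/19, -8/19)

Apply the Gram-Schmidt recurrence
  u_1 = v_1
  u_i = v_i − Σ_{j<i} ((v_i · u_j) / (u_j · u_j)) · u_j.

Step by step this gives:
  u_1 = (1, 2, -1, -1)
  u_2 = (8/7, 2/7, -8/7, 20/7)
  u_3 = (12/19, -16/19, -12/19, -8/19)

Orthogonality check:
  u_2 · u_1 = 0 (should be 0)
  u_3 · u_1 = 0 (should be 0)
  u_3 · u_2 = 0 (should be 0)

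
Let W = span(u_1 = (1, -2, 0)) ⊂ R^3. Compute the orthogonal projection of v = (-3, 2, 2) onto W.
proj_W(v) = (-7/5, 14/5, 0)

Set up U = [u_1 | ... | u_1] ∈ R^(3×1). The projector onto W = col(U) is P = U (U^T U)^(-1) U^T.
Compute U^T U =
  [5],
and U^T v = (-7).
Solve U^T U · c = U^T v for the coefficients: c = (-7/5). The projection is proj_W(v) = U c.
Check: (v - proj_W(v)) · u_1 = 0  (should be 0).
Result: proj_W(v) = (-7/5, 14/5, 0).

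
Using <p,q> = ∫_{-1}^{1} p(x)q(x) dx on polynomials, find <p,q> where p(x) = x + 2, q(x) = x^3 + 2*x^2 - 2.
<p,q> = -74/15

Expand the product: p(x)·q(x) = x^4 + 4*x^3 + 4*x^2 - 2*x - 4.
∫_{-1}^{1} of each monomial x^k gives [2/(k+1) if k even, 0 if k odd]. Integrating term-by-term (or equivalently evaluating the antiderivative F(x) = x^5/5 + x^4 + 4*x^3/3 - x^2 - 4*x at the endpoints):
  F(1) − F(−1) = -37/15 − (37/15) = -74/15.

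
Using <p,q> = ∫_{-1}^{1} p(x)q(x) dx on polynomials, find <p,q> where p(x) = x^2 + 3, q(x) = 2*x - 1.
<p,q> = -20/3

Expand the product: p(x)·q(x) = 2*x^3 - x^2 + 6*x - 3.
∫_{-1}^{1} of each monomial x^k gives [2/(k+1) if k even, 0 if k odd]. Integrating term-by-term (or equivalently evaluating the antiderivative F(x) = x^4/2 - x^3/3 + 3*x^2 - 3*x at the endpoints):
  F(1) − F(−1) = 1/6 − (41/6) = -20/3.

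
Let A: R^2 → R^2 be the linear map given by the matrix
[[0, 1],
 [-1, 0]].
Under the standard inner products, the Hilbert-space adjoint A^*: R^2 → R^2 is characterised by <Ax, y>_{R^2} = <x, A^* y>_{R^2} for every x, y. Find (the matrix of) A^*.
A^* = A^T =
[[0, -1],
 [1, 0]]

For real matrices with standard dot products, the defining identity <Ax, y> = <x, A^* y> gives (Ax)^T y = x^T (A^*) y, i.e. x^T A^T y = x^T (A^*) y. Since this holds for all x, y, we must have A^* = A^T. Therefore
A^* =
[[0, -1],
 [1, 0]].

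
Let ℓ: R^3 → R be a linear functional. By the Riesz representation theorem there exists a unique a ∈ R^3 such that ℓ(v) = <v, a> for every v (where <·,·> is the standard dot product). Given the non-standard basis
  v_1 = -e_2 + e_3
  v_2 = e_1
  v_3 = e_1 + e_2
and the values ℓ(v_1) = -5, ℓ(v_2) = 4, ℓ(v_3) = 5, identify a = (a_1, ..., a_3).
a = (4, 1, -4)

Write a = (a_1, ..., a_3) in the standard basis. For each basis vector v_i, ℓ(v_i) = <v_i, a> is a linear equation in the a_j's. Collect the n equations into a matrix system V a = ℓ, where row i of V is v_i (expressed in the standard basis). Since V is invertible (lower-triangular with 1s on the diagonal, up to permutation), solve by back-substitution:
  V =
[[0, -1, 1],
 [1, 0, 0],
 [1, 1, 0]]
  V a = (-5, 4, 5)
Solving gives a = (4, 1, -4).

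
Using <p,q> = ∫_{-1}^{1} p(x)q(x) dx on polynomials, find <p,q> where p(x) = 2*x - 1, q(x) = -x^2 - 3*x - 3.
<p,q> = 8/3

Expand the product: p(x)·q(x) = -2*x^3 - 5*x^2 - 3*x + 3.
∫_{-1}^{1} of each monomial x^k gives [2/(k+1) if k even, 0 if k odd]. Integrating term-by-term (or equivalently evaluating the antiderivative F(x) = -x^4/2 - 5*x^3/3 - 3*x^2/2 + 3*x at the endpoints):
  F(1) − F(−1) = -2/3 − (-10/3) = 8/3.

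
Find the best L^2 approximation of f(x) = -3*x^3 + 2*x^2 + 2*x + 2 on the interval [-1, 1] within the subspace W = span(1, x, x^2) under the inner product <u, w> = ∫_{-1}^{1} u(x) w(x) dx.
g(x) = 2*x^2 + x/5 + 2

The best approximation g ∈ W is the orthogonal projection of f onto W. Writing g = a_0 + a_1 x + a_2 x^2, the coefficients solve the normal equations G · a = b where
  G_{ij} = <φ_i, φ_j> and b_i = <f, φ_i>, with φ_0 = 1, φ_1 = x, φ_2 = x^2.
G =
  [2, 0, 2/3]
  [0, 2/3, 0]
  [2/3, 0, 2/5],
b = (16/3, 2/15, 32/15).
Solving gives a_0 = 2, a_1 = 1/5, a_2 = 2, so
  g(x) = 2*x^2 + x/5 + 2.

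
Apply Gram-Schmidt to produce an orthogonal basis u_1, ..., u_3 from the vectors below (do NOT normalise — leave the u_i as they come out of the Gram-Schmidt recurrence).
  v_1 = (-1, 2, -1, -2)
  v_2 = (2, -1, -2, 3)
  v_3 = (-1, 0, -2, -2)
Orthogonal basis:
  u_1 = (-1, 2, -1, -2)
  u_2 = (6/5, 3/5, -14/5, 7/5)
  u_3 = (-27/58, -43/29, -53/58, -23/29)

Apply the Gram-Schmidt recurrence
  u_1 = v_1
  u_i = v_i − Σ_{j<i} ((v_i · u_j) / (u_j · u_j)) · u_j.

Step by step this gives:
  u_1 = (-1, 2, -1, -2)
  u_2 = (6/5, 3/5, -14/5, 7/5)
  u_3 = (-27/58, -43/29, -53/58, -23/29)

Orthogonality check:
  u_2 · u_1 = 0 (should be 0)
  u_3 · u_1 = 0 (should be 0)
  u_3 · u_2 = 0 (should be 0)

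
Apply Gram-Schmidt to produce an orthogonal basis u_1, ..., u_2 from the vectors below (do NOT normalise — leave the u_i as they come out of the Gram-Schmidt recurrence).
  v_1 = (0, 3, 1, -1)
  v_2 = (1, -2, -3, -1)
Orthogonal basis:
  u_1 = (0, 3, 1, -1)
  u_2 = (1, 2/11, -25/11, -19/11)

Apply the Gram-Schmidt recurrence
  u_1 = v_1
  u_i = v_i − Σ_{j<i} ((v_i · u_j) / (u_j · u_j)) · u_j.

Step by step this gives:
  u_1 = (0, 3, 1, -1)
  u_2 = (1, 2/11, -25/11, -19/11)

Orthogonality check:
  u_2 · u_1 = 0 (should be 0)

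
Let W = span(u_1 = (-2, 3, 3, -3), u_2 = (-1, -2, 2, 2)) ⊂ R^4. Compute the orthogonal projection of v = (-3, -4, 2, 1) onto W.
proj_W(v) = (-191/129, -943/387, 1117/387, 943/387)

Set up U = [u_1 | ... | u_2] ∈ R^(4×2). The projector onto W = col(U) is P = U (U^T U)^(-1) U^T.
Compute U^T U =
  [31, -4]
  [-4, 13],
and U^T v = (-3, 17).
Solve U^T U · c = U^T v for the coefficients: c = (29/387, 515/387). The projection is proj_W(v) = U c.
Check: (v - proj_W(v)) · u_1 = 0  (should be 0).
Check: (v - proj_W(v)) · u_2 = 0  (should be 0).
Result: proj_W(v) = (-191/129, -943/387, 1117/387, 943/387).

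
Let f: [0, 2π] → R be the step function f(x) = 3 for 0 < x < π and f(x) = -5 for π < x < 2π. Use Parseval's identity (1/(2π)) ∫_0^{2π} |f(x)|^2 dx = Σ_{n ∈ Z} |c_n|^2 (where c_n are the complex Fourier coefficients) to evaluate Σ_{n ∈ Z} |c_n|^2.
Σ |c_n|^2 = 17

Parseval equates the L^2 energy of f (normalised by 1/(2π)) with the ℓ^2 sum of its Fourier coefficients: (1/(2π)) ∫_0^{2π} |f|^2 = Σ |c_n|^2.
Compute the left side: (1/(2π)) [∫_0^π 3^2 dx + ∫_π^{2π} (-5)^2 dx] = (1/(2π)) · (9π + 25π) = (9 + 25)/2 = 17.
So Σ_{n ∈ Z} |c_n|^2 = 17.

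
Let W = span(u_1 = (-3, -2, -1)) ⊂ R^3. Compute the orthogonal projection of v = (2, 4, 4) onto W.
proj_W(v) = (27/7, 18/7, 9/7)

Set up U = [u_1 | ... | u_1] ∈ R^(3×1). The projector onto W = col(U) is P = U (U^T U)^(-1) U^T.
Compute U^T U =
  [14],
and U^T v = (-18).
Solve U^T U · c = U^T v for the coefficients: c = (-9/7). The projection is proj_W(v) = U c.
Check: (v - proj_W(v)) · u_1 = 0  (should be 0).
Result: proj_W(v) = (27/7, 18/7, 9/7).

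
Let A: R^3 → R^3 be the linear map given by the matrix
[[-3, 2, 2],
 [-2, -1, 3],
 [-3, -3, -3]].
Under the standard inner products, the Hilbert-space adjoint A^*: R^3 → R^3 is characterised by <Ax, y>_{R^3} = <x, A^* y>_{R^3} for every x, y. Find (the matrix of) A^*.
A^* = A^T =
[[-3, -2, -3],
 [2, -1, -3],
 [2, 3, -3]]

For real matrices with standard dot products, the defining identity <Ax, y> = <x, A^* y> gives (Ax)^T y = x^T (A^*) y, i.e. x^T A^T y = x^T (A^*) y. Since this holds for all x, y, we must have A^* = A^T. Therefore
A^* =
[[-3, -2, -3],
 [2, -1, -3],
 [2, 3, -3]].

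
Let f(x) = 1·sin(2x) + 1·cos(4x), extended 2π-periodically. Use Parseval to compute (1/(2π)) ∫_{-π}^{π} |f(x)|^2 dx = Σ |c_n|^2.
Σ |c_n|^2 = 1

Expand |f|^2 and use orthogonality of {sin(nx), cos(mx)} on [-π, π]:
  ∫_{-π}^{π} sin(nx)^2 dx = π, ∫ cos(mx)^2 dx = π, and cross terms integrate to 0.
So ∫_{-π}^{π} f(x)^2 dx = 1^2 · π + 1^2 · π = (1 + 1)π.
Divide by 2π: (1 + 1)/2 = 1.
By Parseval, this equals Σ |c_n|^2.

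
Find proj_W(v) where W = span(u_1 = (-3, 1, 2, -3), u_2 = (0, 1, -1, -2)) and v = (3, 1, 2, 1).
proj_W(v) = (81/113, -61/113, -20/113, 149/113)

Set up U = [u_1 | ... | u_2] ∈ R^(4×2). The projector onto W = col(U) is P = U (U^T U)^(-1) U^T.
Compute U^T U =
  [23, 5]
  [5, 6],
and U^T v = (-7, -3).
Solve U^T U · c = U^T v for the coefficients: c = (-27/113, -34/113). The projection is proj_W(v) = U c.
Check: (v - proj_W(v)) · u_1 = 0  (should be 0).
Check: (v - proj_W(v)) · u_2 = 0  (should be 0).
Result: proj_W(v) = (81/113, -61/113, -20/113, 149/113).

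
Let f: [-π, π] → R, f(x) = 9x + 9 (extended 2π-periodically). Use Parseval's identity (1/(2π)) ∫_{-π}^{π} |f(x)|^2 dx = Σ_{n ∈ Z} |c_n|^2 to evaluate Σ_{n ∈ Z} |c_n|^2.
Σ |c_n|^2 = 27π^2 + 81

Expand and integrate term by term over [-π, π]:
  ∫ (9x)^2 dx = 81·(2π^3/3); ∫ 2·9·(9)·x dx = 0 (odd integrand); ∫ 9^2 dx = 81·2π.
So (1/(2π)) ∫_{-π}^{π} (9x + 9)^2 dx = 81π^2/3 + 81 = 27π^2 + 81.
Parseval ⇒ Σ |c_n|^2 = 27π^2 + 81.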